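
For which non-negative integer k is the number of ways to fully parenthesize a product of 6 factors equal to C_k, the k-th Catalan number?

Bracketing 6 factors into binary products is counted by C_{6−1} = C_5.

5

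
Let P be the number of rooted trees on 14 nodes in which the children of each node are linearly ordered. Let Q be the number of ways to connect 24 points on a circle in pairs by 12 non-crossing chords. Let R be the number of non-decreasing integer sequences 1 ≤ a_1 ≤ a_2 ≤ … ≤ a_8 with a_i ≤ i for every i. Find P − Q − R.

533458

Rooted ordered (plane) trees on m nodes have m−1 edges and are counted by C_{m−1}; m = 14 gives C_13. So P = C_13 = 742900.
Pairing 24 circle points by 12 non-crossing chords gives C_12 matchings. So Q = C_12 = 208012.
Weakly increasing sequences with a_i ≤ i biject with Dyck paths of semilength 8, so there are C_8. So R = C_8 = 1430.
P − Q − R = 742900 − 208012 − 1430 = 533458.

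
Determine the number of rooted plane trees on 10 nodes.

Rooted ordered (plane) trees on m nodes have m−1 edges and are counted by C_{m−1}; m = 10 gives C_9.
C_9 = C(18,9)/10 = 48620/10 = 4862.

4862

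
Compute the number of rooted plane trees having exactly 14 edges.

Rooted ordered trees with n edges are counted by C_n; here n = 14.
C_14 = C(28,14)/15 = 40116600/15 = 2674440.

2674440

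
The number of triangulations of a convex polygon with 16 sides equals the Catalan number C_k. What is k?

Triangulations of a convex m-gon are counted by C_{m−2}; with m = 16 this is C_14.

14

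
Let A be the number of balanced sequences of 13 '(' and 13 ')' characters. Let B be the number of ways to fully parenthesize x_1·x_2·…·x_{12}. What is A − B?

684114

Balanced strings of n pairs of brackets are counted by C_n; here n = 13. So A = C_13 = 742900.
Parenthesizations of m factors correspond to full binary trees with m leaves, counted by C_{m−1}; m = 12 gives C_11. So B = C_11 = 58786.
A − B = 742900 − 58786 = 684114.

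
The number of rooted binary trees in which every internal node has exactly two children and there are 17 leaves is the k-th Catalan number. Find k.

A full binary tree with L leaves has L−1 internal nodes and is counted by C_{L−1}; L = 17 gives C_16.

16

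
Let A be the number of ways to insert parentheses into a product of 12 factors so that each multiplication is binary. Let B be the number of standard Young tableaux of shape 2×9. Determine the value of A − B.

53924

Bracketing 12 factors into binary products is counted by C_{12−1} = C_11. So A = C_11 = 58786.
By the hook-length formula (or a Dyck-path bijection), SYT of shape 2×9 number C_9. So B = C_9 = 4862.
A − B = 58786 − 4862 = 53924.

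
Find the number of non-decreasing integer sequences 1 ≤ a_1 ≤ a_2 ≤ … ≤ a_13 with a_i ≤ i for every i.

742900

Such sub-staircase sequences of length n are counted by C_n; here n = 13.
C_13 = C(26,13)/14 = 10400600/14 = 742900.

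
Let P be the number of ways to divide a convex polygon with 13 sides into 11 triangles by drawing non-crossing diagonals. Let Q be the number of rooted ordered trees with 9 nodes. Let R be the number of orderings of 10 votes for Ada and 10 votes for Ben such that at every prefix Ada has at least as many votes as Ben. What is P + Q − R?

A convex 13-gon is triangulated into 11 triangles, and the number of such triangulations is the Catalan number C_{13−2} = C_11. So P = C_11 = 58786.
A rooted plane tree on 9 nodes has 8 edges, and such trees are counted by C_8. So Q = C_8 = 1430.
Ballot sequences with n votes each where one side never trails are Dyck words, counted by C_n; here n = 10. So R = C_10 = 16796.
P + Q − R = 58786 + 1430 − 16796 = 43420.

43420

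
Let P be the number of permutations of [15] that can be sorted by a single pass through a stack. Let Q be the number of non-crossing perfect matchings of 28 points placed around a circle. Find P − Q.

7020405

Stack-sortable permutations are exactly the 231-avoiding ones, counted by C_n; here n = 15. So P = C_15 = 9694845.
Pairing 28 circle points by 14 non-crossing chords gives C_14 matchings. So Q = C_14 = 2674440.
P − Q = 9694845 − 2674440 = 7020405.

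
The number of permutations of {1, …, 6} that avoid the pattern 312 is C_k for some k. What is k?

6

For any fixed pattern of length 3, the pattern-avoiding permutations of [6] number C_6.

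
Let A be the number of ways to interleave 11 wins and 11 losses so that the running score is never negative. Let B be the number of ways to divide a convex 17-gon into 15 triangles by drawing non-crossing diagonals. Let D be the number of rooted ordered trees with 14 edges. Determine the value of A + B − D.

Ballot sequences with n votes each where one side never trails are Dyck words, counted by C_n; here n = 11. So A = C_11 = 58786.
A convex 17-gon is triangulated into 15 triangles, and the number of such triangulations is the Catalan number C_{17−2} = C_15. So B = C_15 = 9694845.
A rooted plane tree with 14 edges has 15 nodes, and the count is C_14. So D = C_14 = 2674440.
A + B − D = 58786 + 9694845 − 2674440 = 7079191.

7079191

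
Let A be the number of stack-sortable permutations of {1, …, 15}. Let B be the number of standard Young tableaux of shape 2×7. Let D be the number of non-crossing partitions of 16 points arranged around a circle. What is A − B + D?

Stack-sortable permutations are exactly the 231-avoiding ones, counted by C_n; here n = 15. So A = C_15 = 9694845.
Standard Young tableaux of shape 2×n are counted by C_n; here n = 7. So B = C_7 = 429.
Non-crossing partitions of an n-element set are counted by C_n; here n = 16. So D = C_16 = 35357670.
A − B + D = 9694845 − 429 + 35357670 = 45052086.

45052086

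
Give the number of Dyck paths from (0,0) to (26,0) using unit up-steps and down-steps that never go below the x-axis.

Paths of 13 up- and 13 down-steps that never dip below the axis are Dyck paths; their count is C_13.
C_13 = C_12 · 2(2·12+1)/(12+2) = 208012 · 50/14 = 742900.

742900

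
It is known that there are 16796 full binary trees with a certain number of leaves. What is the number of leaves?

Full binary trees with L leaves are counted by C_{L−1}. Since C_10 = 16796, the index is 10.
So the index is 10, and the number of leaves is 10 + 1 = 11.

11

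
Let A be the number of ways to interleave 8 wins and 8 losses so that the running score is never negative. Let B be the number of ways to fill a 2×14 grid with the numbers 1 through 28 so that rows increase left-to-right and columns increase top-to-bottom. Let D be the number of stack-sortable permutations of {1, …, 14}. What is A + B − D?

1430

Reading a vote for the leader as '(' and for the other as ')' turns such a sequence into a balanced string of 8 pairs, so the count is C_8. So A = C_8 = 1430.
Standard Young tableaux of shape 2×n are counted by C_n; here n = 14. So B = C_14 = 2674440.
By Knuth's characterisation, the stack-sortable permutations of length 14 are the 231-avoiders, numbering C_14. So D = C_14 = 2674440.
A + B − D = 1430 + 2674440 − 2674440 = 1430.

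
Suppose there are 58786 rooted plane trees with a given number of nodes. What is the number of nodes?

Rooted ordered trees on m nodes are counted by C_{m−1}. The Catalan number equal to 58786 is C_11.
So the index is 11, and the number of nodes is 11 + 1 = 12.

12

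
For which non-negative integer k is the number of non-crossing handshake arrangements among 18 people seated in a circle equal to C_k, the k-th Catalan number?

9

Non-crossing handshake pairings of 2n people are counted by C_n; 18 people gives n = 9.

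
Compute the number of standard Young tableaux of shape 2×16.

Standard Young tableaux of shape 2×n are counted by C_n; here n = 16.
C_16 = C_15 · 2(2·15+1)/(15+2) = 9694845 · 62/17 = 35357670.

35357670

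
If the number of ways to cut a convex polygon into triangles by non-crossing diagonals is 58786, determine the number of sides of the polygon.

Triangulations of a convex m-gon are counted by C_{m−2}. Since C_11 = 58786, the index is 11.
So m − 2 = 11, giving m = 13 sides.

13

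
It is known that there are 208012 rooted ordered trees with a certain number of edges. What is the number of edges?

Rooted ordered trees with n edges are counted by C_n; 208012 = C_12.

12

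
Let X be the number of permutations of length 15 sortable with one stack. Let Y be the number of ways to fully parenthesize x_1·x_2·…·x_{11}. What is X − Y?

9678049

Stack-sortable permutations are exactly the 231-avoiding ones, counted by C_n; here n = 15. So X = C_15 = 9694845.
Ways to associate a product of 11 factors correspond to binary trees on 11 leaves, so the count is C_10. So Y = C_10 = 16796.
X − Y = 9694845 − 16796 = 9678049.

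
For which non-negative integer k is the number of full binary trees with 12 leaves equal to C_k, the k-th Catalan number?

11

Full binary trees with 12 leaves have 12−1 = 11 internal nodes, so there are C_11 of them.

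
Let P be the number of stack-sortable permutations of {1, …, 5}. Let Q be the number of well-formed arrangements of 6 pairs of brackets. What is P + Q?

174

Stack-sortable permutations are exactly the 231-avoiding ones, counted by C_n; here n = 5. So P = C_5 = 42.
Balanced strings of n pairs of brackets are counted by C_n; here n = 6. So Q = C_6 = 132.
P + Q = 42 + 132 = 174.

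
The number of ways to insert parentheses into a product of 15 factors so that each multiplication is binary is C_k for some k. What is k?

14

Parenthesizations of m factors correspond to full binary trees with m leaves, counted by C_{m−1}; m = 15 gives C_14.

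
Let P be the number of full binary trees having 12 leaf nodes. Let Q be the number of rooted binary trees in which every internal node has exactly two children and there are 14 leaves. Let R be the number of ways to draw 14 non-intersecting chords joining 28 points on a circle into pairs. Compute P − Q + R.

A full binary tree with L leaves has L−1 internal nodes and is counted by C_{L−1}; L = 12 gives C_11. So P = C_11 = 58786.
A full binary tree with L leaves has L−1 internal nodes and is counted by C_{L−1}; L = 14 gives C_13. So Q = C_13 = 742900.
Pairing 28 circle points by 14 non-crossing chords gives C_14 matchings. So R = C_14 = 2674440.
P − Q + R = 58786 − 742900 + 2674440 = 1990326.

1990326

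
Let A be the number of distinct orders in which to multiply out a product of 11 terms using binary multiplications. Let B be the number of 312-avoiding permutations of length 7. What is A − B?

16367

Parenthesizations of m factors correspond to full binary trees with m leaves, counted by C_{m−1}; m = 11 gives C_10. So A = C_10 = 16796.
For any fixed pattern of length 3, the pattern-avoiding permutations of [7] number C_7. So B = C_7 = 429.
A − B = 16796 − 429 = 16367.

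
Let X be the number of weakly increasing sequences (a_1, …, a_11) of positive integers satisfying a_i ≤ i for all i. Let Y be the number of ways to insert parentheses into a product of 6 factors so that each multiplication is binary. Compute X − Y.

Such sub-staircase sequences of length n are counted by C_n; here n = 11. So X = C_11 = 58786.
Ways to associate a product of 6 factors correspond to binary trees on 6 leaves, so the count is C_5. So Y = C_5 = 42.
X − Y = 58786 − 42 = 58744.

58744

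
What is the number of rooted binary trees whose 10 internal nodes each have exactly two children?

16796

Full binary trees with n internal nodes are counted by C_n; here n = 10.
C_10 = 16796.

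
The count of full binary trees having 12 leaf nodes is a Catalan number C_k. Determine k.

Full binary trees with 12 leaves have 12−1 = 11 internal nodes, so there are C_11 of them.

11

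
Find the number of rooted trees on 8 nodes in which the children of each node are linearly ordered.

429

Rooted ordered (plane) trees on m nodes have m−1 edges and are counted by C_{m−1}; m = 8 gives C_7.
C_7 = C(14,7)/8 = 3432/8 = 429.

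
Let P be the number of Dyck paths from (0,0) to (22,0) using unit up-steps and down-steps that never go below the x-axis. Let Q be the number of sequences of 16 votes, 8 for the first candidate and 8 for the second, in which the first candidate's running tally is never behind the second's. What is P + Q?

60216

A Dyck path with 11 up-steps and 11 down-steps has semilength 11, so there are C_11 of them. So P = C_11 = 58786.
Ballot sequences with n votes each where one side never trails are Dyck words, counted by C_n; here n = 8. So Q = C_8 = 1430.
P + Q = 58786 + 1430 = 60216.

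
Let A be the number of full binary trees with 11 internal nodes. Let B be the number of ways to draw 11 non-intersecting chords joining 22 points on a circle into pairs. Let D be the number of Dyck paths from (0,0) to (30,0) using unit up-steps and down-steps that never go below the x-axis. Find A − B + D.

9694845

The number of full binary trees on 11 internal nodes is the Catalan number C_11. So A = C_11 = 58786.
Non-crossing perfect matchings of 2n points on a circle are counted by C_n; with 22 points, n = 11. So B = C_11 = 58786.
A Dyck path with 15 up-steps and 15 down-steps has semilength 15, so there are C_15 of them. So D = C_15 = 9694845.
A − B + D = 58786 − 58786 + 9694845 = 9694845.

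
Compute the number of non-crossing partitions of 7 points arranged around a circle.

429

The non-crossing partitions of [7] form a lattice of size C_7.
C_7 = 429.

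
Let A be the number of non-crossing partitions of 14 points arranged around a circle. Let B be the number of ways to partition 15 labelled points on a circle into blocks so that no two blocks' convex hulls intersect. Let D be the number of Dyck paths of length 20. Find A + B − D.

Non-crossing partitions of an n-element set are counted by C_n; here n = 14. So A = C_14 = 2674440.
Non-crossing partitions of an n-element set are counted by C_n; here n = 15. So B = C_15 = 9694845.
Paths of 10 up- and 10 down-steps that never dip below the axis are Dyck paths; their count is C_10. So D = C_10 = 16796.
A + B − D = 2674440 + 9694845 − 16796 = 12352489.

12352489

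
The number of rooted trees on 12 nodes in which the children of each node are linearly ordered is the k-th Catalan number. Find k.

11

A rooted plane tree on 12 nodes has 11 edges, and such trees are counted by C_11.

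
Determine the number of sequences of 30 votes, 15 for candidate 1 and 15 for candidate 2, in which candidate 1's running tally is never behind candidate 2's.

9694845

Reading a vote for the leader as '(' and for the other as ')' turns such a sequence into a balanced string of 15 pairs, so the count is C_15.
C_15 = C_14 · 2(2·14+1)/(14+2) = 2674440 · 58/16 = 9694845.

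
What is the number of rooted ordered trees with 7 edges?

A rooted plane tree with 7 edges has 8 nodes, and the count is C_7.
C_7 = C(14,7)/8 = 3432/8 = 429.

429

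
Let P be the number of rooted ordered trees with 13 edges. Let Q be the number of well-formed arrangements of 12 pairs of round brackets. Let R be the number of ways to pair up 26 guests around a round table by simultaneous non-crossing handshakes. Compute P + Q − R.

208012

A rooted plane tree with 13 edges has 14 nodes, and the count is C_13. So P = C_13 = 742900.
With 12 pairs the number of balanced bracket strings is the Catalan number C_12. So Q = C_12 = 208012.
With 26 = 2·13 people, non-crossing handshake pairings are non-crossing perfect matchings on a circle, counted by C_13. So R = C_13 = 742900.
P + Q − R = 742900 + 208012 − 742900 = 208012.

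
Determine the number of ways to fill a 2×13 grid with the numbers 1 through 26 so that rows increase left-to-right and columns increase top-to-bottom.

742900

Standard Young tableaux of shape 2×n are counted by C_n; here n = 13.
C_13 = C(26,13)/14 = 10400600/14 = 742900.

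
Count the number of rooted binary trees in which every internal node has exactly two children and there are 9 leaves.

A full binary tree with L leaves has L−1 internal nodes and is counted by C_{L−1}; L = 9 gives C_8.
C_8 = C(16,8)/9 = 12870/9 = 1430.

1430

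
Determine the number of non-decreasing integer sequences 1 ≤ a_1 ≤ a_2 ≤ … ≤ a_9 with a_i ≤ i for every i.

Such sub-staircase sequences of length n are counted by C_n; here n = 9.
C_9 = C(18,9)/10 = 48620/10 = 4862.

4862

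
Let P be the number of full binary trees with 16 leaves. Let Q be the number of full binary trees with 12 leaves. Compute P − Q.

9636059

Full binary trees with 16 leaves have 16−1 = 15 internal nodes, so there are C_15 of them. So P = C_15 = 9694845.
A full binary tree with L leaves has L−1 internal nodes and is counted by C_{L−1}; L = 12 gives C_11. So Q = C_11 = 58786.
P − Q = 9694845 − 58786 = 9636059.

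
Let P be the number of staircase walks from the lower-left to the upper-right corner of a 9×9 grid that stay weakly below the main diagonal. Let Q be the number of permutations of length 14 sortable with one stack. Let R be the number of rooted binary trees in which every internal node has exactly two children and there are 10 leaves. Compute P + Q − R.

Sub-diagonal monotone paths from (0,0) to (9,9) biject with Dyck paths of semilength 9, giving C_9. So P = C_9 = 4862.
By Knuth's characterisation, the stack-sortable permutations of length 14 are the 231-avoiders, numbering C_14. So Q = C_14 = 2674440.
A full binary tree with L leaves has L−1 internal nodes and is counted by C_{L−1}; L = 10 gives C_9. So R = C_9 = 4862.
P + Q − R = 4862 + 2674440 − 4862 = 2674440.

2674440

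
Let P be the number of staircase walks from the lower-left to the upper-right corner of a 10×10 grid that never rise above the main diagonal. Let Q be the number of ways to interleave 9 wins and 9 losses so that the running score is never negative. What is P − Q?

Sub-diagonal monotone paths from (0,0) to (10,10) biject with Dyck paths of semilength 10, giving C_10. So P = C_10 = 16796.
Ballot sequences with n votes each where one side never trails are Dyck words, counted by C_n; here n = 9. So Q = C_9 = 4862.
P − Q = 16796 − 4862 = 11934.

11934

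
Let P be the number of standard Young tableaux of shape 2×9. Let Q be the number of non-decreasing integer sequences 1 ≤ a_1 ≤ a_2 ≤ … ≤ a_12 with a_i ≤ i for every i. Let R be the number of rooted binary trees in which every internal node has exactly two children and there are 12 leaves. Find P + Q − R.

154088

Standard Young tableaux of shape 2×n are counted by C_n; here n = 9. So P = C_9 = 4862.
Such sub-staircase sequences of length n are counted by C_n; here n = 12. So Q = C_12 = 208012.
A full binary tree with L leaves has L−1 internal nodes and is counted by C_{L−1}; L = 12 gives C_11. So R = C_11 = 58786.
P + Q − R = 4862 + 208012 − 58786 = 154088.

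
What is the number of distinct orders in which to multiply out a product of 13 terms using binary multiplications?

208012

Parenthesizations of m factors correspond to full binary trees with m leaves, counted by C_{m−1}; m = 13 gives C_12.
C_12 = 208012.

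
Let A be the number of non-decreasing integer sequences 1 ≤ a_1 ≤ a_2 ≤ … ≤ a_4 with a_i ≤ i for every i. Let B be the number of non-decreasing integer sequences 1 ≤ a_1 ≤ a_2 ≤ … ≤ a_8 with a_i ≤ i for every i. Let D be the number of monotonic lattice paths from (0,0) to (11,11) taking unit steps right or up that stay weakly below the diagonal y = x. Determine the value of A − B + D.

57370

Weakly increasing sequences with a_i ≤ i biject with Dyck paths of semilength 4, so there are C_4. So A = C_4 = 14.
Weakly increasing sequences with a_i ≤ i biject with Dyck paths of semilength 8, so there are C_8. So B = C_8 = 1430.
Sub-diagonal monotone paths from (0,0) to (11,11) biject with Dyck paths of semilength 11, giving C_11. So D = C_11 = 58786.
A − B + D = 14 − 1430 + 58786 = 57370.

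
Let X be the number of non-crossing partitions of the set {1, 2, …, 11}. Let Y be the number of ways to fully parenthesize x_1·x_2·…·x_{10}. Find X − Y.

53924

The non-crossing partitions of [11] form a lattice of size C_11. So X = C_11 = 58786.
Ways to associate a product of 10 factors correspond to binary trees on 10 leaves, so the count is C_9. So Y = C_9 = 4862.
X − Y = 58786 − 4862 = 53924.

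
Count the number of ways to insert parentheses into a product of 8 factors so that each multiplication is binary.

Ways to associate a product of 8 factors correspond to binary trees on 8 leaves, so the count is C_7.
C_7 = 429.

429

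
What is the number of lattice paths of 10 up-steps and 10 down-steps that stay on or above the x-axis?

Dyck paths of semilength n (length 2n) are counted by C_n; here n = 10.
C_10 = C(20,10)/11 = 184756/11 = 16796.

16796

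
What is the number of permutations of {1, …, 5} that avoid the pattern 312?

Permutations of [n] avoiding any single length-3 pattern are counted by C_n; here n = 5.
C_5 = C_4 · 2(2·4+1)/(4+2) = 14 · 18/6 = 42.

42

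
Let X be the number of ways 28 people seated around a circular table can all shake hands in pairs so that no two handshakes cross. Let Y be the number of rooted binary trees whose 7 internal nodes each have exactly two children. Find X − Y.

2674011

With 28 = 2·14 people, non-crossing handshake pairings are non-crossing perfect matchings on a circle, counted by C_14. So X = C_14 = 2674440.
The number of full binary trees on 7 internal nodes is the Catalan number C_7. So Y = C_7 = 429.
X − Y = 2674440 − 429 = 2674011.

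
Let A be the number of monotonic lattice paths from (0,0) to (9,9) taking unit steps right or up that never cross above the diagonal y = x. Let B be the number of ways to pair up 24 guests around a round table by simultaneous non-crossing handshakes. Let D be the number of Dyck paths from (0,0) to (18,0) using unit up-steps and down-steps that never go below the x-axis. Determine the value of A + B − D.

208012

Monotone paths in an n×n grid that stay weakly below the diagonal are counted by C_n; here n = 9. So A = C_9 = 4862.
Non-crossing handshake pairings of 2n people are counted by C_n; 24 people gives n = 12. So B = C_12 = 208012.
Paths of 9 up- and 9 down-steps that never dip below the axis are Dyck paths; their count is C_9. So D = C_9 = 4862.
A + B − D = 4862 + 208012 − 4862 = 208012.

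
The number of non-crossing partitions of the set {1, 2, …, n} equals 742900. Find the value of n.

Non-crossing partitions of [n] are counted by C_n. The Catalan number equal to 742900 is C_13.

13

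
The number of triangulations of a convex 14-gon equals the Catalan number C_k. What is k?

Triangulations of a convex m-gon are counted by C_{m−2}; with m = 14 this is C_12.

12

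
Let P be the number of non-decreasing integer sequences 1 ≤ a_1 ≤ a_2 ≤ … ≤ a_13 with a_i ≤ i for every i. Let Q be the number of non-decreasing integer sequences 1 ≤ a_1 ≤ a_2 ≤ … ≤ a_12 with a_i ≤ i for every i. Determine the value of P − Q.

Weakly increasing sequences with a_i ≤ i biject with Dyck paths of semilength 13, so there are C_13. So P = C_13 = 742900.
Such sub-staircase sequences of length n are counted by C_n; here n = 12. So Q = C_12 = 208012.
P − Q = 742900 − 208012 = 534888.

534888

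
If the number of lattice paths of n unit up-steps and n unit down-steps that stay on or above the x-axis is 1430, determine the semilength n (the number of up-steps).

8

Dyck paths of semilength n are counted by C_n, and C_8 = 1430.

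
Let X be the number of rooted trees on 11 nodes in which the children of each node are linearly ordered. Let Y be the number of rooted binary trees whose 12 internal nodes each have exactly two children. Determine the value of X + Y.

Rooted ordered (plane) trees on m nodes have m−1 edges and are counted by C_{m−1}; m = 11 gives C_10. So X = C_10 = 16796.
Full binary trees with n internal nodes are counted by C_n; here n = 12. So Y = C_12 = 208012.
X + Y = 16796 + 208012 = 224808.

224808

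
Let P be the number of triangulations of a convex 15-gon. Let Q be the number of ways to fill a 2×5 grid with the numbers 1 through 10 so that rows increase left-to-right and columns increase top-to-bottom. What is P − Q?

The number of triangulations of a 15-gon is the Catalan number C_13 (index = sides − 2). So P = C_13 = 742900.
Standard Young tableaux of shape 2×n are counted by C_n; here n = 5. So Q = C_5 = 42.
P − Q = 742900 − 42 = 742858.

742858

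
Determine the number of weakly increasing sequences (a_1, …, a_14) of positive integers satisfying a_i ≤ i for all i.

2674440

Such sub-staircase sequences of length n are counted by C_n; here n = 14.
C_14 = C_13 · 2(2·13+1)/(13+2) = 742900 · 54/15 = 2674440.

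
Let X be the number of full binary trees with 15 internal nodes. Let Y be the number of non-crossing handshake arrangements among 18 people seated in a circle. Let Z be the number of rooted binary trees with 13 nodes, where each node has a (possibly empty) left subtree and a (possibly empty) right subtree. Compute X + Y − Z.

8956807

Full binary trees with n internal nodes are counted by C_n; here n = 15. So X = C_15 = 9694845.
Non-crossing handshake pairings of 2n people are counted by C_n; 18 people gives n = 9. So Y = C_9 = 4862.
Binary trees (left/right distinguished) on n nodes are counted by C_n; here n = 13. So Z = C_13 = 742900.
X + Y − Z = 9694845 + 4862 − 742900 = 8956807.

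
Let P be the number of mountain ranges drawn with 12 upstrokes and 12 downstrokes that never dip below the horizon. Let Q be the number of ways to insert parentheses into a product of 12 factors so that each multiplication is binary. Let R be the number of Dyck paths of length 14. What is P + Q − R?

Paths of 12 up- and 12 down-steps that never dip below the axis are Dyck paths; their count is C_12. So P = C_12 = 208012.
Ways to associate a product of 12 factors correspond to binary trees on 12 leaves, so the count is C_11. So Q = C_11 = 58786.
Dyck paths of semilength n (length 2n) are counted by C_n; here n = 7. So R = C_7 = 429.
P + Q − R = 208012 + 58786 − 429 = 266369.

266369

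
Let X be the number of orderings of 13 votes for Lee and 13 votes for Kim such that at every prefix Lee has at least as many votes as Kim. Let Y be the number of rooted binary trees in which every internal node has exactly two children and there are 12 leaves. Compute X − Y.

Ballot sequences with n votes each where one side never trails are Dyck words, counted by C_n; here n = 13. So X = C_13 = 742900.
A full binary tree with L leaves has L−1 internal nodes and is counted by C_{L−1}; L = 12 gives C_11. So Y = C_11 = 58786.
X − Y = 742900 − 58786 = 684114.

684114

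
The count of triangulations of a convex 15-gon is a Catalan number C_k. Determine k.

13

A convex 15-gon is triangulated into 13 triangles, and the number of such triangulations is the Catalan number C_{15−2} = C_13.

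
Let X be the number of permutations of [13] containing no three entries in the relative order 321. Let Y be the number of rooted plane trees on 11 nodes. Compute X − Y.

Permutations of [n] avoiding any single length-3 pattern are counted by C_n; here n = 13. So X = C_13 = 742900.
A rooted plane tree on 11 nodes has 10 edges, and such trees are counted by C_10. So Y = C_10 = 16796.
X − Y = 742900 − 16796 = 726104.

726104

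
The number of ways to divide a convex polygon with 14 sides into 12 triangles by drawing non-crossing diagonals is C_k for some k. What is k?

12

A convex 14-gon is triangulated into 12 triangles, and the number of such triangulations is the Catalan number C_{14−2} = C_12.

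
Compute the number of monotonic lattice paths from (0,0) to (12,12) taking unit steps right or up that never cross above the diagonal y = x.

208012

Monotone paths in an n×n grid that stay weakly below the diagonal are counted by C_n; here n = 12.
C_12 = C(24,12)/13 = 2704156/13 = 208012.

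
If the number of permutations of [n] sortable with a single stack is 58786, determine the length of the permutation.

Stack-sortable permutations of [n] are counted by C_n. The Catalan number equal to 58786 is C_11.

11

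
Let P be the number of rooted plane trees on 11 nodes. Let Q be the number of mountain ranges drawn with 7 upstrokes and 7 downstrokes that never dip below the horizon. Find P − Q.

16367

Rooted ordered (plane) trees on m nodes have m−1 edges and are counted by C_{m−1}; m = 11 gives C_10. So P = C_10 = 16796.
Paths of 7 up- and 7 down-steps that never dip below the axis are Dyck paths; their count is C_7. So Q = C_7 = 429.
P − Q = 16796 − 429 = 16367.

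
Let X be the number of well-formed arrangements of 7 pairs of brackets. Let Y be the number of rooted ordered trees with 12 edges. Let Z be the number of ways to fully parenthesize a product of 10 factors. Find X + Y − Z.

203579

Balanced strings of n pairs of brackets are counted by C_n; here n = 7. So X = C_7 = 429.
Rooted ordered trees with n edges are counted by C_n; here n = 12. So Y = C_12 = 208012.
Ways to associate a product of 10 factors correspond to binary trees on 10 leaves, so the count is C_9. So Z = C_9 = 4862.
X + Y − Z = 429 + 208012 − 4862 = 203579.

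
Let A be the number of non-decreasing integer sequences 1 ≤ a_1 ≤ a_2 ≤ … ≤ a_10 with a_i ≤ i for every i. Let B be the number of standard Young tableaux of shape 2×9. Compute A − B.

11934

Such sub-staircase sequences of length n are counted by C_n; here n = 10. So A = C_10 = 16796.
Standard Young tableaux of shape 2×n are counted by C_n; here n = 9. So B = C_9 = 4862.
A − B = 16796 − 4862 = 11934.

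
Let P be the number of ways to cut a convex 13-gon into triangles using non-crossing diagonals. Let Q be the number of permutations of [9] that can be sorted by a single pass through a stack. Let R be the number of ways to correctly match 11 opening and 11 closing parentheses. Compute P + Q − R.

Triangulations of a convex m-gon are counted by C_{m−2}; with m = 13 this is C_11. So P = C_11 = 58786.
By Knuth's characterisation, the stack-sortable permutations of length 9 are the 231-avoiders, numbering C_9. So Q = C_9 = 4862.
Balanced strings of n pairs of brackets are counted by C_n; here n = 11. So R = C_11 = 58786.
P + Q − R = 58786 + 4862 − 58786 = 4862.

4862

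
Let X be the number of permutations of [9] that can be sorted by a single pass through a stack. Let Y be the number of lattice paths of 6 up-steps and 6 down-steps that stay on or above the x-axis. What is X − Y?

4730

By Knuth's characterisation, the stack-sortable permutations of length 9 are the 231-avoiders, numbering C_9. So X = C_9 = 4862.
Paths of 6 up- and 6 down-steps that never dip below the axis are Dyck paths; their count is C_6. So Y = C_6 = 132.
X − Y = 4862 − 132 = 4730.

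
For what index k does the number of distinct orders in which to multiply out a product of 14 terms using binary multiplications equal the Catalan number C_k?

13

Ways to associate a product of 14 factors correspond to binary trees on 14 leaves, so the count is C_13.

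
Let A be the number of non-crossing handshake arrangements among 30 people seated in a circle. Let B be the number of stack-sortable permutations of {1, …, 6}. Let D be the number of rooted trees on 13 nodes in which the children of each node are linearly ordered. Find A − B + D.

With 30 = 2·15 people, non-crossing handshake pairings are non-crossing perfect matchings on a circle, counted by C_15. So A = C_15 = 9694845.
Stack-sortable permutations are exactly the 231-avoiding ones, counted by C_n; here n = 6. So B = C_6 = 132.
A rooted plane tree on 13 nodes has 12 edges, and such trees are counted by C_12. So D = C_12 = 208012.
A − B + D = 9694845 − 132 + 208012 = 9902725.

9902725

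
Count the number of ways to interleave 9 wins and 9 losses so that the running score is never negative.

4862

Reading a vote for the leader as '(' and for the other as ')' turns such a sequence into a balanced string of 9 pairs, so the count is C_9.
C_9 = C(18,9)/10 = 48620/10 = 4862.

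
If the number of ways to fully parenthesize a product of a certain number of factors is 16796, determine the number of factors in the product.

11

Parenthesizations of m factors are counted by C_{m−1}, and C_10 = 16796.
So the index is 10, and the number of factors is 10 + 1 = 11.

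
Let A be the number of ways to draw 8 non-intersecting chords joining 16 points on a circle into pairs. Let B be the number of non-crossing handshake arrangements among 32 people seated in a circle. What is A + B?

35359100

Pairing 16 circle points by 8 non-crossing chords gives C_8 matchings. So A = C_8 = 1430.
With 32 = 2·16 people, non-crossing handshake pairings are non-crossing perfect matchings on a circle, counted by C_16. So B = C_16 = 35357670.
A + B = 1430 + 35357670 = 35359100.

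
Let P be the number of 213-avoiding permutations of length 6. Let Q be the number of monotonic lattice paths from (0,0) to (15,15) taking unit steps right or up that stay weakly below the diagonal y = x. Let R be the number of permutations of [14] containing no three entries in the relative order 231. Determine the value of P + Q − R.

For any fixed pattern of length 3, the pattern-avoiding permutations of [6] number C_6. So P = C_6 = 132.
Monotone paths in an n×n grid that stay weakly below the diagonal are counted by C_n; here n = 15. So Q = C_15 = 9694845.
For any fixed pattern of length 3, the pattern-avoiding permutations of [14] number C_14. So R = C_14 = 2674440.
P + Q − R = 132 + 9694845 − 2674440 = 7020537.

7020537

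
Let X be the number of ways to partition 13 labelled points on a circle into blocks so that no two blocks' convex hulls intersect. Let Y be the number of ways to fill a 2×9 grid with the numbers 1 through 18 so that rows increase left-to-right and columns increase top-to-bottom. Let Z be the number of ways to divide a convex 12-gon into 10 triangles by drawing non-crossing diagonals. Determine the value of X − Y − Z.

721242

The non-crossing partitions of [13] form a lattice of size C_13. So X = C_13 = 742900.
Standard Young tableaux of shape 2×n are counted by C_n; here n = 9. So Y = C_9 = 4862.
Triangulations of a convex m-gon are counted by C_{m−2}; with m = 12 this is C_10. So Z = C_10 = 16796.
X − Y − Z = 742900 − 4862 − 16796 = 721242.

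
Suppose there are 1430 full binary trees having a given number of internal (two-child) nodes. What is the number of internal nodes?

Full binary trees with n internal nodes are counted by C_n; 1430 = C_8.

8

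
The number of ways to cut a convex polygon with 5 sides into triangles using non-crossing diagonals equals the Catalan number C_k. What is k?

A convex 5-gon is triangulated into 3 triangles, and the number of such triangulations is the Catalan number C_{5−2} = C_3.

3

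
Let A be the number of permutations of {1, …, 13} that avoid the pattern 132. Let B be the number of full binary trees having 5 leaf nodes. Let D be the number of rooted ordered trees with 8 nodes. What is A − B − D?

Permutations of [n] avoiding any single length-3 pattern are counted by C_n; here n = 13. So A = C_13 = 742900.
Full binary trees with 5 leaves have 5−1 = 4 internal nodes, so there are C_4 of them. So B = C_4 = 14.
Rooted ordered (plane) trees on m nodes have m−1 edges and are counted by C_{m−1}; m = 8 gives C_7. So D = C_7 = 429.
A − B − D = 742900 − 14 − 429 = 742457.

742457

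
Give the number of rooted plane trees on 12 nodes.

A rooted plane tree on 12 nodes has 11 edges, and such trees are counted by C_11.
C_11 = C(22,11)/12 = 705432/12 = 58786.

58786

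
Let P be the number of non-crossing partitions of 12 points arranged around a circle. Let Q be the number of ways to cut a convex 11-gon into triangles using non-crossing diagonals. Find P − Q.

The non-crossing partitions of [12] form a lattice of size C_12. So P = C_12 = 208012.
The number of triangulations of an 11-gon is the Catalan number C_9 (index = sides − 2). So Q = C_9 = 4862.
P − Q = 208012 − 4862 = 203150.

203150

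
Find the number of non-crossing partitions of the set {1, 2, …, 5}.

The non-crossing partitions of [5] form a lattice of size C_5.
C_5 = C_4 · 2(2·4+1)/(4+2) = 14 · 18/6 = 42.

42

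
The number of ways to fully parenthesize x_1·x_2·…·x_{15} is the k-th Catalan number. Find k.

Parenthesizations of m factors correspond to full binary trees with m leaves, counted by C_{m−1}; m = 15 gives C_14.

14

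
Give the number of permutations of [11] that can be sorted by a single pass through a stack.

58786

Stack-sortable permutations are exactly the 231-avoiding ones, counted by C_n; here n = 11.
C_11 = C_10 · 2(2·10+1)/(10+2) = 16796 · 42/12 = 58786.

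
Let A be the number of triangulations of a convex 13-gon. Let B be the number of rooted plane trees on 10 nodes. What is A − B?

53924

Triangulations of a convex m-gon are counted by C_{m−2}; with m = 13 this is C_11. So A = C_11 = 58786.
Rooted ordered (plane) trees on m nodes have m−1 edges and are counted by C_{m−1}; m = 10 gives C_9. So B = C_9 = 4862.
A − B = 58786 − 4862 = 53924.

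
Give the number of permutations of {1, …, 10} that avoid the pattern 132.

16796

Permutations of [n] avoiding any single length-3 pattern are counted by C_n; here n = 10.
C_10 = C_9 · 2(2·9+1)/(9+2) = 4862 · 38/11 = 16796.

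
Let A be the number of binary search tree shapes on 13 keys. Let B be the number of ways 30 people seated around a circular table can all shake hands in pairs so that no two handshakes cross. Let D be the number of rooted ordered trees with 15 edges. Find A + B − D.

742900

Rooted binary trees with 13 nodes (each child slot possibly empty) number C_13. So A = C_13 = 742900.
With 30 = 2·15 people, non-crossing handshake pairings are non-crossing perfect matchings on a circle, counted by C_15. So B = C_15 = 9694845.
Rooted ordered trees with n edges are counted by C_n; here n = 15. So D = C_15 = 9694845.
A + B − D = 742900 + 9694845 − 9694845 = 742900.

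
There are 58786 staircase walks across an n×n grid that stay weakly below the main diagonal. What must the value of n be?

11

Such diagonal-avoiding paths in an n×n grid are counted by C_n. The Catalan number equal to 58786 is C_11.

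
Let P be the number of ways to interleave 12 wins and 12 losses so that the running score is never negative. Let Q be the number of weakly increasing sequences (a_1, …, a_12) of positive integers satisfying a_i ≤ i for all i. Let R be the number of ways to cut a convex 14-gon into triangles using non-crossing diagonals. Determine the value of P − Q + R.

Ballot sequences with n votes each where one side never trails are Dyck words, counted by C_n; here n = 12. So P = C_12 = 208012.
Such sub-staircase sequences of length n are counted by C_n; here n = 12. So Q = C_12 = 208012.
Triangulations of a convex m-gon are counted by C_{m−2}; with m = 14 this is C_12. So R = C_12 = 208012.
P − Q + R = 208012 − 208012 + 208012 = 208012.

208012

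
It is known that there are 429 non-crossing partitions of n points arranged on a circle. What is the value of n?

7

Non-crossing partitions of [n] are counted by C_n; 429 = C_7.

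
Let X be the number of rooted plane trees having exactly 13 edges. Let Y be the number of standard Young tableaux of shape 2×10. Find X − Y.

726104

Rooted ordered trees with n edges are counted by C_n; here n = 13. So X = C_13 = 742900.
By the hook-length formula (or a Dyck-path bijection), SYT of shape 2×10 number C_10. So Y = C_10 = 16796.
X − Y = 742900 − 16796 = 726104.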